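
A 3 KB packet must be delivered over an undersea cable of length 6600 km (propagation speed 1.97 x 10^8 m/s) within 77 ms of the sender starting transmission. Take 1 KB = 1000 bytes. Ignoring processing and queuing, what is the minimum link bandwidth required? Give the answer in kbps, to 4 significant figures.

551.8 kbps

L = 24000 bits.
Propagation delay = 6600000 / 197000000 = 33.5025 ms.
Transmission budget = 77 − 33.5025 = 43.4975 ms.
R ≥ L / t_tx = 24000 bits / 0.0434975 s = 551.8 kbps.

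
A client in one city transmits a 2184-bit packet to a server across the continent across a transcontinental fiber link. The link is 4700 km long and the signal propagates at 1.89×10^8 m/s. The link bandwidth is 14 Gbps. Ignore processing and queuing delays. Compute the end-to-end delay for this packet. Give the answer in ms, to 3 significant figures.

Transmission delay = L/R = 2184 / 14000000000 = 0.000156 ms.
Propagation delay = d/s = 4700000 m / 189000000 m/s = 24.8677 ms.
Total = 24.9 ms.

24.9 ms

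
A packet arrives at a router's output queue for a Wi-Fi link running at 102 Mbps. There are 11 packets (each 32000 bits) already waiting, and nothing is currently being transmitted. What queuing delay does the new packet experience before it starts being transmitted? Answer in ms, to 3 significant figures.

Each queued packet: L/R = 32000/102000000 = 0.313725 ms.
11 queued → 3.45098 ms.
Queuing delay = 3.45 ms.

3.45 ms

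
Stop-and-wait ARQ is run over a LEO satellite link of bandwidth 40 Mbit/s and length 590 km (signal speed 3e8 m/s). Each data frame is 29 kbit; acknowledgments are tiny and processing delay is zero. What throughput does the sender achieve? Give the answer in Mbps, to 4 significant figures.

6.225 Mbps

t_tx = L/R = 29000/40000000 = 0.000725 s.
t_prop = 590000/300000000 = 0.00196667 s; RTT = 0.00393333 s.
Cycle = t_tx + RTT = 0.00465833 s.
Throughput = L / cycle = 29000 / 0.00465833 = 6.225 Mbps.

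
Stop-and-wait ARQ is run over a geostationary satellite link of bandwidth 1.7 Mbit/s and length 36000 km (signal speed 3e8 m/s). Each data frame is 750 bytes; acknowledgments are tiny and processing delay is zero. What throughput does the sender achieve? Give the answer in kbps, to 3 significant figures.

t_tx = L/R = 6000/1700000 = 0.00352941 s.
t_prop = 36000000/300000000 = 0.12 s; RTT = 0.24 s.
Cycle = t_tx + RTT = 0.243529 s.
Throughput = L / cycle = 6000 / 0.243529 = 24.6 kbps.

24.6 kbps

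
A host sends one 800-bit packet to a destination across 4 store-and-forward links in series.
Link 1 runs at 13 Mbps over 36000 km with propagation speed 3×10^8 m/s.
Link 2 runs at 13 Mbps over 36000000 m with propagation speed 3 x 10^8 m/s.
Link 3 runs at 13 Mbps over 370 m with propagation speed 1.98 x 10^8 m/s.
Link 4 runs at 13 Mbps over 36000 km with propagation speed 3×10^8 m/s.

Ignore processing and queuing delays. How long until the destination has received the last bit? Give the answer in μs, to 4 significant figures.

360200 μs

Transmission delay per hop = L/R = 800/13000000 = 61.5385 μs; 4 hops → 246.154 μs.
Propagation delays (d/s per hop): 120000, 120000, 1.86869, 120000 μs; sum = 360002 μs.
End-to-end = 360200 μs.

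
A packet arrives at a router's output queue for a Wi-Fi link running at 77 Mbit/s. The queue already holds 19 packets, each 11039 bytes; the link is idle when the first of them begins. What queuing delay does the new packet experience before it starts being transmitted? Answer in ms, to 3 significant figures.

21.8 ms

Each queued packet: L/R = 88312/77000000 = 1.14691 ms.
19 queued → 21.7913 ms.
Queuing delay = 21.8 ms.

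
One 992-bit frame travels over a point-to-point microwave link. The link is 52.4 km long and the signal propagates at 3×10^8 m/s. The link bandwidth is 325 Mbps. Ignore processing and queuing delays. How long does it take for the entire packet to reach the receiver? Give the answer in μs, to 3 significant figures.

Transmission delay = L/R = 992 / 325000000 = 3.05231 μs.
Propagation delay = d/s = 52400 m / 300000000 m/s = 174.667 μs.
Total = 178 μs.

178 μs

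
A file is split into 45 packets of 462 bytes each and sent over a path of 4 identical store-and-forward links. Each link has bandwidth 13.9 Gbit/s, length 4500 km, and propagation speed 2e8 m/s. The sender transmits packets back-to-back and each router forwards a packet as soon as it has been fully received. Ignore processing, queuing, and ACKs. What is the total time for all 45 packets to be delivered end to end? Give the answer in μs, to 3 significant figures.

90000 μs

Per-hop transmission t_tx = L/R = 3696/13900000000 = 0.265899 μs.
Per-hop propagation t_prop = 4500000/200000000 = 22500 μs.
Pipeline fill: first packet needs 4·t_tx to clear all hops; remaining 44 packets each add one t_tx.
Total = (4+45-1)·t_tx + 4·t_prop = 48·0.265899 + 4·22500 = 90000 μs.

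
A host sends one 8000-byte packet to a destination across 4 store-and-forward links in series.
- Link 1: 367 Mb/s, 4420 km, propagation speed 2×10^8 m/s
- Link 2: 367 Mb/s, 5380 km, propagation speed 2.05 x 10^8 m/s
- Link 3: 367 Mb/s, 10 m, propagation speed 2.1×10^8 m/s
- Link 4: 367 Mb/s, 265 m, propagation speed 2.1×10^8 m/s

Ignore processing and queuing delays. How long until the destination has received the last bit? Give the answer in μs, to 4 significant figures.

L = 8000 × 8 = 64000 bits.
Transmission delay per hop = L/R = 64000/367000000 = 174.387 μs; 4 hops → 697.548 μs.
Propagation delays (d/s per hop): 22100, 26243.9, 0.047619, 1.2619 μs; sum = 48345.2 μs.
End-to-end = 49040 μs.

49040 μs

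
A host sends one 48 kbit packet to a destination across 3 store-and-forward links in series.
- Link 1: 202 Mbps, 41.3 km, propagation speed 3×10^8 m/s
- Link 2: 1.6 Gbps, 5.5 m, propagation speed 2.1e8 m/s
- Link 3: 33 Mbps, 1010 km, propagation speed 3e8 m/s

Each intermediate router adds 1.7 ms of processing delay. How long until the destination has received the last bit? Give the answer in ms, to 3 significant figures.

L = 48000 bits.
Transmission delays (L/R per hop): 0.237624, 0.03, 1.45455 ms; sum = 1.72217 ms.
Propagation delays (d/s per hop): 0.137667, 2.61905e-05, 3.36667 ms; sum = 3.50436 ms.
Processing at 2 router(s): 2 × 1.7 ms = 3.4 ms.
End-to-end = 8.63 ms.

8.63 ms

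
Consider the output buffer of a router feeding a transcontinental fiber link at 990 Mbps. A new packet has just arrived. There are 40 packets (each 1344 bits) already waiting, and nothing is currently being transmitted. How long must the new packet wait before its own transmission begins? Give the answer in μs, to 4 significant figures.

54.30 μs

Each queued packet: L/R = 1344/990000000 = 1.35758 μs.
40 queued → 54.303 μs.
Queuing delay = 54.30 μs.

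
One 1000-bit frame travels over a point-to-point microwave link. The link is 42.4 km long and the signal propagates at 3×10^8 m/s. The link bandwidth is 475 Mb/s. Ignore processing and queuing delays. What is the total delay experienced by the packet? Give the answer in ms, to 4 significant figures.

Transmission delay = L/R = 1000 / 475000000 = 0.00210526 ms.
Propagation delay = d/s = 42400 m / 300000000 m/s = 0.141333 ms.
Total = 0.1434 ms.

0.1434 ms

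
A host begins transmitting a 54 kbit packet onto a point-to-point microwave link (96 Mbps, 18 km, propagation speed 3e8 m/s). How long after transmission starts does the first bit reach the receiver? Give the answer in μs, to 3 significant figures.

First bit experiences only propagation delay: d/s = 18000/300000000 = 60.0 μs.

60.0 μs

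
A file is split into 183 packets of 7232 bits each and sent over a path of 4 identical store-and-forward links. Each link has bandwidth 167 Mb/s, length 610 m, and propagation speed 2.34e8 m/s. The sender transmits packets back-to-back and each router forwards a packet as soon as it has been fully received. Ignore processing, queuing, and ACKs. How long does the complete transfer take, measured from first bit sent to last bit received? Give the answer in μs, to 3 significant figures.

Per-hop transmission t_tx = L/R = 7232/167000000 = 43.3054 μs.
Per-hop propagation t_prop = 610/234000000 = 2.60684 μs.
Pipeline fill: first packet needs 4·t_tx to clear all hops; remaining 182 packets each add one t_tx.
Total = (4+183-1)·t_tx + 4·t_prop = 186·43.3054 + 4·2.60684 = 8070 μs.

8070 μs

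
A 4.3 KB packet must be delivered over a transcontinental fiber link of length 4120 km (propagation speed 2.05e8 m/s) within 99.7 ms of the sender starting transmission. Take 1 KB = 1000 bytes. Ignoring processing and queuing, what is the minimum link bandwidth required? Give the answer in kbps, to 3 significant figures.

L = 34400 bits.
Propagation delay = 4120000 / 2.05e+08 = 20.0976 ms.
Transmission budget = 99.7 − 20.0976 = 79.6024 ms.
R ≥ L / t_tx = 34400 bits / 0.0796024 s = 432 kbps.

432 kbps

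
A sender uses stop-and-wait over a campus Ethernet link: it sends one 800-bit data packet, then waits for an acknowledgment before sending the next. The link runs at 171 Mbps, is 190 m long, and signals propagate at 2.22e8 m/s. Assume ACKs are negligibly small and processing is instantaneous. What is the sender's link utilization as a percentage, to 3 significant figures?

73.2 %

t_tx = L/R = 800/171000000 = 4.67836e-06 s.
t_prop = 190/2.22e+08 = 8.55856e-07 s; RTT = 1.71171e-06 s.
Cycle = t_tx + RTT = 6.39007e-06 s.
Utilization = t_tx / cycle = 4.67836e-06/6.39007e-06 = 73.2 %.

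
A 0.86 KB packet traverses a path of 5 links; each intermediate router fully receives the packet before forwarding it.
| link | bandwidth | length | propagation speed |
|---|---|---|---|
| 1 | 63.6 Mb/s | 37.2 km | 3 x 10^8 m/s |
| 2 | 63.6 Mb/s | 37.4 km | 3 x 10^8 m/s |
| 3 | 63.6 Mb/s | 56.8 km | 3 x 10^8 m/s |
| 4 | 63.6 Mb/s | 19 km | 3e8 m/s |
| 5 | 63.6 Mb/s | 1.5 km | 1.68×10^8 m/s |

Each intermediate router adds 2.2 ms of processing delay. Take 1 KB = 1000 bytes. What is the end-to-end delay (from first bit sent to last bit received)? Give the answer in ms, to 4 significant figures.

L = 6880 bits.
Transmission delay per hop = L/R = 6880/63600000 = 0.108176 ms; 5 hops → 0.540881 ms.
Propagation delays (d/s per hop): 0.124, 0.124667, 0.189333, 0.0633333, 0.00892857 ms; sum = 0.510262 ms.
Processing at 4 router(s): 4 × 2.2 ms = 8.8 ms.
End-to-end = 9.851 ms.

9.851 ms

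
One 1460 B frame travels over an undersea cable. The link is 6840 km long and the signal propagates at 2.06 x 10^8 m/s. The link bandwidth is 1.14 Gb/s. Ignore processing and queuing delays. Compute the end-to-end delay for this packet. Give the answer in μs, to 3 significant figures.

33200 μs

L = 1460 × 8 = 11680 bits.
Transmission delay = L/R = 11680 / 1140000000 = 10.2456 μs.
Propagation delay = d/s = 6840000 m / 206000000 m/s = 33203.9 μs.
Total = 33200 μs.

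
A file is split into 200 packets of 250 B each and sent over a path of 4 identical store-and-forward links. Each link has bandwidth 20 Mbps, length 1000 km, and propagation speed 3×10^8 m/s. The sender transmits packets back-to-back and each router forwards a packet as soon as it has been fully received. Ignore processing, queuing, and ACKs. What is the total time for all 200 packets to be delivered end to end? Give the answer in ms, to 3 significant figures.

33.6 ms

Per-hop transmission t_tx = L/R = 2000/20000000 = 0.1 ms.
Per-hop propagation t_prop = 1000000/300000000 = 3.33333 ms.
Pipeline fill: first packet needs 4·t_tx to clear all hops; remaining 199 packets each add one t_tx.
Total = (4+200-1)·t_tx + 4·t_prop = 203·0.1 + 4·3.33333 = 33.6 ms.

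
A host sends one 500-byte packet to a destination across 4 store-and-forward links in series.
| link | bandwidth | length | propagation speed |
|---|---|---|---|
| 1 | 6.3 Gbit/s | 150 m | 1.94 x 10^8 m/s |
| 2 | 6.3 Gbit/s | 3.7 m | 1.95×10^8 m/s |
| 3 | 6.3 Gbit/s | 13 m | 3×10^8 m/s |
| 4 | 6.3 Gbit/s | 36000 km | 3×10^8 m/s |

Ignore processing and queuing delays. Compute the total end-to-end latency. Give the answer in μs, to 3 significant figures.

120000 μs

L = 500 × 8 = 4000 bits.
Transmission delay per hop = L/R = 4000/6300000000 = 0.634921 μs; 4 hops → 2.53968 μs.
Propagation delays (d/s per hop): 0.773196, 0.0189744, 0.0433333, 120000 μs; sum = 120001 μs.
End-to-end = 120000 μs.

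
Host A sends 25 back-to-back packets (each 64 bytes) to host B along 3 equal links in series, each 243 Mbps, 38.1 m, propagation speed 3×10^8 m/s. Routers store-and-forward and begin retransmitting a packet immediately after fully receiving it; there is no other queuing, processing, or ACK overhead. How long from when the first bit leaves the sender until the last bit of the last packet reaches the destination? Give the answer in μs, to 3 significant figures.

57.3 μs

Per-hop transmission t_tx = L/R = 512/243000000 = 2.107 μs.
Per-hop propagation t_prop = 38.1/300000000 = 0.127 μs.
Pipeline fill: first packet needs 3·t_tx to clear all hops; remaining 24 packets each add one t_tx.
Total = (3+25-1)·t_tx + 3·t_prop = 27·2.107 + 3·0.127 = 57.3 μs.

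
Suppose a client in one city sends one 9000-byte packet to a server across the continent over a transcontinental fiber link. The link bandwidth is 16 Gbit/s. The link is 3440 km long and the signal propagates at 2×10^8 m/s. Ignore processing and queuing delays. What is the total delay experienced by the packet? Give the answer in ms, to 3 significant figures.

17.2 ms

L = 9000 × 8 = 72000 bits.
Transmission delay = L/R = 72000 / 16000000000 = 0.0045 ms.
Propagation delay = d/s = 3440000 m / 200000000 m/s = 17.2 ms.
Total = 17.2 ms.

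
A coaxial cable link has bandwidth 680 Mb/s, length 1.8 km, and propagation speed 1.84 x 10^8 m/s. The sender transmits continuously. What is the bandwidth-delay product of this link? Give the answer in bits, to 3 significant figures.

6650 bits

Propagation delay = 1800 / 184000000 = 9.78261e-06 s.
BDP = R × t_prop = 680000000 × 9.78261e-06 = 6652.17 bits.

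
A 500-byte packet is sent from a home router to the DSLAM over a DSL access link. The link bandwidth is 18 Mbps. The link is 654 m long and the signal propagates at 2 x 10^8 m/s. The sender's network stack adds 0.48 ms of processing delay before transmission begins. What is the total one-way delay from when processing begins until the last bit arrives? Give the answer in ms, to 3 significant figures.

0.705 ms

L = 500 × 8 = 4000 bits.
Transmission delay = L/R = 4000 / 18000000 = 0.222222 ms.
Propagation delay = d/s = 654 m / 200000000 m/s = 0.00327 ms.
Plus processing delay 0.48 ms = 0.48 ms.
Total = 0.705 ms.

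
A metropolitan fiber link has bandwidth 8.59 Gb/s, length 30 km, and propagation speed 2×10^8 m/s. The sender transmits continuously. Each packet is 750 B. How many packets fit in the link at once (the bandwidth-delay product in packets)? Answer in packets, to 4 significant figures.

Propagation delay = 30000 / 200000000 = 0.00015 s.
BDP = R × t_prop = 8590000000 × 0.00015 = 1288500 bits.
In packets of 6000 bits: 214.8 packets.

214.8 packets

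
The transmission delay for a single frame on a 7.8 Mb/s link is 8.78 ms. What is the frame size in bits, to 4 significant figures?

68480 bits

L = R × t_tx = 7800000 b/s × 0.00878 s = 68484 bits.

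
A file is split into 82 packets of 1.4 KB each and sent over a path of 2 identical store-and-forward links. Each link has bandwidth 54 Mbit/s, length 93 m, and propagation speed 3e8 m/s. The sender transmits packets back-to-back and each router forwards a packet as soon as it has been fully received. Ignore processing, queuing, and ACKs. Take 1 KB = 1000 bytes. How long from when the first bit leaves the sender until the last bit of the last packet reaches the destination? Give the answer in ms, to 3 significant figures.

Per-hop transmission t_tx = L/R = 11200/54000000 = 0.207407 ms.
Per-hop propagation t_prop = 93/300000000 = 0.00031 ms.
Pipeline fill: first packet needs 2·t_tx to clear all hops; remaining 81 packets each add one t_tx.
Total = (2+82-1)·t_tx + 2·t_prop = 83·0.207407 + 2·0.00031 = 17.2 ms.

17.2 ms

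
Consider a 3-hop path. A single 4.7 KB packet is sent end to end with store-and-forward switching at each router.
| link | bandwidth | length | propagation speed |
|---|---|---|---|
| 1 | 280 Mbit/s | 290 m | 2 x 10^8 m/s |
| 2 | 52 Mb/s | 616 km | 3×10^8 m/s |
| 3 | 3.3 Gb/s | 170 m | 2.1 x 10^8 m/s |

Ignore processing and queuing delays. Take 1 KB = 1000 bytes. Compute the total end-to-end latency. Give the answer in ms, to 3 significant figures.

L = 37600 bits.
Transmission delays (L/R per hop): 0.134286, 0.723077, 0.0113939 ms; sum = 0.868757 ms.
Propagation delays (d/s per hop): 0.00145, 2.05333, 0.000809524 ms; sum = 2.05559 ms.
End-to-end = 2.92 ms.

2.92 ms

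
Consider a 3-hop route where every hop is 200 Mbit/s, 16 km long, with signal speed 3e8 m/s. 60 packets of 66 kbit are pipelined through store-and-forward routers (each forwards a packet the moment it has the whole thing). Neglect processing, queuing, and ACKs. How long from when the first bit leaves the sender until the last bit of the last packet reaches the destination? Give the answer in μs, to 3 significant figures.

20600 μs

Per-hop transmission t_tx = L/R = 66000/200000000 = 330 μs.
Per-hop propagation t_prop = 16000/300000000 = 53.3333 μs.
Pipeline fill: first packet needs 3·t_tx to clear all hops; remaining 59 packets each add one t_tx.
Total = (3+60-1)·t_tx + 3·t_prop = 62·330 + 3·53.3333 = 20600 μs.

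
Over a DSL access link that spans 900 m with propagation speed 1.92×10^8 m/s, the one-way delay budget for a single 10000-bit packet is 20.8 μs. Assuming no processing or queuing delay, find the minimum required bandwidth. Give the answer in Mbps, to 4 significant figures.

Propagation delay = 900 / 192000000 = 4.6875 μs.
Transmission budget = 20.8 − 4.6875 = 16.1125 μs.
R ≥ L / t_tx = 10000 bits / 1.61125e-05 s = 620.6 Mbps.

620.6 Mbps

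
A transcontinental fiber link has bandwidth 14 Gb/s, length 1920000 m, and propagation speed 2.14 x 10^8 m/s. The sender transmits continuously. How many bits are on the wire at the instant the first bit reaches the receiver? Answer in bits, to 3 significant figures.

Propagation delay = 1920000 / 214000000 = 0.00897196 s.
BDP = R × t_prop = 14000000000 × 0.00897196 = 125607000 bits.

126000000 bits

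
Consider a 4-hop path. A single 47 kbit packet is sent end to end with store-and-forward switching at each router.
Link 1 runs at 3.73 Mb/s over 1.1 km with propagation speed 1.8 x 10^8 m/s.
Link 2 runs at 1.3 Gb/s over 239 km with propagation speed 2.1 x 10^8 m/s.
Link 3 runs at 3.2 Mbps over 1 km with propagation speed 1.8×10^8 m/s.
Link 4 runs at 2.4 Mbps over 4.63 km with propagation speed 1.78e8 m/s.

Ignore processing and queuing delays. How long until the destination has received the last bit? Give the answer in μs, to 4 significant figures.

L = 47000 bits.
Transmission delays (L/R per hop): 12600.5, 36.1538, 14687.5, 19583.3 μs; sum = 46907.5 μs.
Propagation delays (d/s per hop): 6.11111, 1138.1, 5.55556, 26.0112 μs; sum = 1175.77 μs.
End-to-end = 48080 μs.

48080 μs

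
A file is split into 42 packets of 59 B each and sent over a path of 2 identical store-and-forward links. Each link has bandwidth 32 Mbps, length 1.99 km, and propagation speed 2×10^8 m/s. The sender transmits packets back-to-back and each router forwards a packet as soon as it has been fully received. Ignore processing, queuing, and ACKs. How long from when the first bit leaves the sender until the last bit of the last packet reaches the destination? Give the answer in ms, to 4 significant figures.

Per-hop transmission t_tx = L/R = 472/32000000 = 0.01475 ms.
Per-hop propagation t_prop = 1990/200000000 = 0.00995 ms.
Pipeline fill: first packet needs 2·t_tx to clear all hops; remaining 41 packets each add one t_tx.
Total = (2+42-1)·t_tx + 2·t_prop = 43·0.01475 + 2·0.00995 = 0.6542 ms.

0.6542 ms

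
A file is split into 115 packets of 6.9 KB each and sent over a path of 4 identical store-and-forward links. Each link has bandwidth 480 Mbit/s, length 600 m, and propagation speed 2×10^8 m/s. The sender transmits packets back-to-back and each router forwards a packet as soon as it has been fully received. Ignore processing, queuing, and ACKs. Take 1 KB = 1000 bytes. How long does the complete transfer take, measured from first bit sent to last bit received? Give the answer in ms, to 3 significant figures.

13.6 ms

Per-hop transmission t_tx = L/R = 55200/480000000 = 0.115 ms.
Per-hop propagation t_prop = 600/200000000 = 0.003 ms.
Pipeline fill: first packet needs 4·t_tx to clear all hops; remaining 114 packets each add one t_tx.
Total = (4+115-1)·t_tx + 4·t_prop = 118·0.115 + 4·0.003 = 13.6 ms.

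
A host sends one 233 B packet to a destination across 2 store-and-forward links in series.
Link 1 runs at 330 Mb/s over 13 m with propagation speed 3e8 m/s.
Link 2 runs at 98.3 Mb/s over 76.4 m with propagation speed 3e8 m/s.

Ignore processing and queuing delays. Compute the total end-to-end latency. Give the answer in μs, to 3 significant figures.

24.9 μs

L = 233 × 8 = 1864 bits.
Transmission delays (L/R per hop): 5.64848, 18.9624 μs; sum = 24.6108 μs.
Propagation delays (d/s per hop): 0.0433333, 0.254667 μs; sum = 0.298 μs.
End-to-end = 24.9 μs.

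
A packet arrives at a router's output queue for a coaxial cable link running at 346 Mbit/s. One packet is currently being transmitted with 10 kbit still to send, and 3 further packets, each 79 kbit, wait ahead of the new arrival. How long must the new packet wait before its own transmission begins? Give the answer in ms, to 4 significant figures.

0.7139 ms

Each queued packet: L/R = 79000/346000000 = 0.228324 ms.
3 queued → 0.684971 ms.
Plus remaining 10000 bits of current packet: 0.0289017 ms.
Queuing delay = 0.7139 ms.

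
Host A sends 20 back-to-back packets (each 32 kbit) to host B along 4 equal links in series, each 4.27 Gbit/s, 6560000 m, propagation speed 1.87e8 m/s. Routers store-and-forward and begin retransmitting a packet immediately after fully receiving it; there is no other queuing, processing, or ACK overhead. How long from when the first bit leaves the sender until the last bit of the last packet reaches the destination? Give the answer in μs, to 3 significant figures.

Per-hop transmission t_tx = L/R = 32000/4.27e+09 = 7.49415 μs.
Per-hop propagation t_prop = 6560000/187000000 = 35080.2 μs.
Pipeline fill: first packet needs 4·t_tx to clear all hops; remaining 19 packets each add one t_tx.
Total = (4+20-1)·t_tx + 4·t_prop = 23·7.49415 + 4·35080.2 = 140000 μs.

140000 μs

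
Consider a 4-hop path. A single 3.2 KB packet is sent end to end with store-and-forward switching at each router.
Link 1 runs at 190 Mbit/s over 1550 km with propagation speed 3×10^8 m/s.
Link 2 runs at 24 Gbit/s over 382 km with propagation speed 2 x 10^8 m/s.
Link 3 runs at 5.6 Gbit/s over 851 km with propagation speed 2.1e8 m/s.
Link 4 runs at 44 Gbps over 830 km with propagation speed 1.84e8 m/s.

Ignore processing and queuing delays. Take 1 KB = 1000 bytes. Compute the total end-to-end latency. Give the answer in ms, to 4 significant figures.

L = 25600 bits.
Transmission delays (L/R per hop): 0.134737, 0.00106667, 0.00457143, 0.000581818 ms; sum = 0.140957 ms.
Propagation delays (d/s per hop): 5.16667, 1.91, 4.05238, 4.51087 ms; sum = 15.6399 ms.
End-to-end = 15.78 ms.

15.78 ms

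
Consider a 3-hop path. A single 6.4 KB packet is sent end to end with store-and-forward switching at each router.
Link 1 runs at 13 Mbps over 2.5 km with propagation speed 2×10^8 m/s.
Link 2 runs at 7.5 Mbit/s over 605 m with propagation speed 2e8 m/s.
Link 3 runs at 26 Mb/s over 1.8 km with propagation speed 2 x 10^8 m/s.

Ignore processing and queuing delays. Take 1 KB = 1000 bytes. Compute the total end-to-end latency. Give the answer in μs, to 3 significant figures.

12800 μs

L = 51200 bits.
Transmission delays (L/R per hop): 3938.46, 6826.67, 1969.23 μs; sum = 12734.4 μs.
Propagation delays (d/s per hop): 12.5, 3.025, 9 μs; sum = 24.525 μs.
End-to-end = 12800 μs.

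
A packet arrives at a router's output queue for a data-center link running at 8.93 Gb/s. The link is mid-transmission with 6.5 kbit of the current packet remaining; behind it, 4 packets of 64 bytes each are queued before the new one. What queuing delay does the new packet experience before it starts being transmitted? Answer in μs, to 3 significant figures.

Each queued packet: L/R = 512/8930000000 = 0.0573348 μs.
4 queued → 0.229339 μs.
Plus remaining 6500 bits of current packet: 0.727884 μs.
Queuing delay = 0.957 μs.

0.957 μs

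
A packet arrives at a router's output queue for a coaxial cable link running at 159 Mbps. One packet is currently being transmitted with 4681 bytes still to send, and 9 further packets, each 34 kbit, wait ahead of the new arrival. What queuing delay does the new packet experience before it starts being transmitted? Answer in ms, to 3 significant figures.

Each queued packet: L/R = 34000/159000000 = 0.213836 ms.
9 queued → 1.92453 ms.
Plus remaining 37448 bits of current packet: 0.235522 ms.
Queuing delay = 2.16 ms.

2.16 ms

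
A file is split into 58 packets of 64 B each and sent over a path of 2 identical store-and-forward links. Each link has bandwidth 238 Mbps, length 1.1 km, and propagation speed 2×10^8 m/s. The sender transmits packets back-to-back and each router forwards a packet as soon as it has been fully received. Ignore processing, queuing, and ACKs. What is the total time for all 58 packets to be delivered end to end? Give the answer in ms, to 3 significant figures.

0.138 ms

Per-hop transmission t_tx = L/R = 512/238000000 = 0.00215126 ms.
Per-hop propagation t_prop = 1100/200000000 = 0.0055 ms.
Pipeline fill: first packet needs 2·t_tx to clear all hops; remaining 57 packets each add one t_tx.
Total = (2+58-1)·t_tx + 2·t_prop = 59·0.00215126 + 2·0.0055 = 0.138 ms.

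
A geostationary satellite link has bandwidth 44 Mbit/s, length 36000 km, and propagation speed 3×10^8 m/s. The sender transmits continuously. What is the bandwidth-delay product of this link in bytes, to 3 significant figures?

Propagation delay = 36000000 / 300000000 = 0.12 s.
BDP = R × t_prop = 44000000 × 0.12 = 5280000 bits.
In bytes: 5280000/8 = 660000 bytes.

660000 bytes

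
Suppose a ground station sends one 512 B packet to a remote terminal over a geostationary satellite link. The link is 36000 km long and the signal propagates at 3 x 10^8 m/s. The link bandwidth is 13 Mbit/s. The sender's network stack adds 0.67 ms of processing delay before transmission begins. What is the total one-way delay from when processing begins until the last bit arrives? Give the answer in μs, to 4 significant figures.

L = 512 × 8 = 4096 bits.
Transmission delay = L/R = 4096 / 13000000 = 315.077 μs.
Propagation delay = d/s = 36000000 m / 300000000 m/s = 120000 μs.
Plus processing delay 0.67 ms = 670 μs.
Total = 121000 μs.

121000 μs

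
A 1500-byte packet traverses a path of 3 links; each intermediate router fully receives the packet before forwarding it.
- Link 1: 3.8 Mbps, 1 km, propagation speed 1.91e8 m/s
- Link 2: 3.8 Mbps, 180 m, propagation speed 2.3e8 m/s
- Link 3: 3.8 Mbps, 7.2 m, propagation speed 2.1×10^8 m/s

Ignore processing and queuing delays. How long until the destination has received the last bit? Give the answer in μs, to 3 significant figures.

9480 μs

L = 1500 × 8 = 12000 bits.
Transmission delay per hop = L/R = 12000/3800000 = 3157.89 μs; 3 hops → 9473.68 μs.
Propagation delays (d/s per hop): 5.2356, 0.782609, 0.0342857 μs; sum = 6.0525 μs.
End-to-end = 9480 μs.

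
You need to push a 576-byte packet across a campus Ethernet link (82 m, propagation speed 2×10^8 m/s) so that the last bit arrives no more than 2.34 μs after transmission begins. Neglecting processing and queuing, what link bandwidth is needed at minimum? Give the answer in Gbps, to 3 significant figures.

L = 4608 bits.
Propagation delay = 82 / 200000000 = 0.41 μs.
Transmission budget = 2.34 − 0.41 = 1.93 μs.
R ≥ L / t_tx = 4608 bits / 1.93e-06 s = 2.39 Gbps.

2.39 Gbps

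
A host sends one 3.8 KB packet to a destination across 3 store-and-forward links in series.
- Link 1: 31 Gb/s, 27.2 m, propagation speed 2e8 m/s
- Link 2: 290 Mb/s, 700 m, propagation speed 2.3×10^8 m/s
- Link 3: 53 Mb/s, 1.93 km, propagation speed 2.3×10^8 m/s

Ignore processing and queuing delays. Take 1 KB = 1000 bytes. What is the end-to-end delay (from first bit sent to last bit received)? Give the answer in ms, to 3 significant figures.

L = 30400 bits.
Transmission delays (L/R per hop): 0.000980645, 0.104828, 0.573585 ms; sum = 0.679393 ms.
Propagation delays (d/s per hop): 0.000136, 0.00304348, 0.0083913 ms; sum = 0.0115708 ms.
End-to-end = 0.691 ms.

0.691 ms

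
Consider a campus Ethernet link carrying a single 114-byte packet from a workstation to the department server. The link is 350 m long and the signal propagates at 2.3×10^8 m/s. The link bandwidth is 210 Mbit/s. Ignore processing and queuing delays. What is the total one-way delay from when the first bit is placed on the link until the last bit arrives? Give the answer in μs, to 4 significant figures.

L = 114 × 8 = 912 bits.
Transmission delay = L/R = 912 / 210000000 = 4.34286 μs.
Propagation delay = d/s = 350 m / 2.3e+08 m/s = 1.52174 μs.
Total = 5.865 μs.

5.865 μs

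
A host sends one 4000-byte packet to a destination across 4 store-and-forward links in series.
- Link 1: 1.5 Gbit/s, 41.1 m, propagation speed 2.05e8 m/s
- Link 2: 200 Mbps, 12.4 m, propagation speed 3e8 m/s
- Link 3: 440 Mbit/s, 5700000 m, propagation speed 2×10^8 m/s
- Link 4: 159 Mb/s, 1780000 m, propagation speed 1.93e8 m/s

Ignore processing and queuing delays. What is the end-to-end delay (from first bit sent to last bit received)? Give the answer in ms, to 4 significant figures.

38.18 ms

L = 4000 × 8 = 32000 bits.
Transmission delays (L/R per hop): 0.0213333, 0.16, 0.0727273, 0.201258 ms; sum = 0.455318 ms.
Propagation delays (d/s per hop): 0.000200488, 4.13333e-05, 28.5, 9.2228 ms; sum = 37.723 ms.
End-to-end = 38.18 ms.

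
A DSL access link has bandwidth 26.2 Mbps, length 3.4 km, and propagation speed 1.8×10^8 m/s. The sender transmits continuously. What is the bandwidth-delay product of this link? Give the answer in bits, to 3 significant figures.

495 bits

Propagation delay = 3400 / 180000000 = 1.88889e-05 s.
BDP = R × t_prop = 26200000 × 1.88889e-05 = 494.889 bits.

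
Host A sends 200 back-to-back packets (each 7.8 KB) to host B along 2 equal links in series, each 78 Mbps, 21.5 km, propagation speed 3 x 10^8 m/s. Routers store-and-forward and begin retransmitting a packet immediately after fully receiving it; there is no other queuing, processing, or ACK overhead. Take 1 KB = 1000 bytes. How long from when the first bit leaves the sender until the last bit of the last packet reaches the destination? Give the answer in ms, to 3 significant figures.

Per-hop transmission t_tx = L/R = 62400/78000000 = 0.8 ms.
Per-hop propagation t_prop = 21500/300000000 = 0.0716667 ms.
Pipeline fill: first packet needs 2·t_tx to clear all hops; remaining 199 packets each add one t_tx.
Total = (2+200-1)·t_tx + 2·t_prop = 201·0.8 + 2·0.0716667 = 161 ms.

161 ms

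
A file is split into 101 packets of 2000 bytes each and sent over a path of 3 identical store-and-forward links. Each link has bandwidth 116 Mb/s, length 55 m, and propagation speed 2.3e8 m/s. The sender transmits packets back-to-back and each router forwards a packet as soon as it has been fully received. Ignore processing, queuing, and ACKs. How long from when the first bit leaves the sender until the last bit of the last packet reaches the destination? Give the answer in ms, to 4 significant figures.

Per-hop transmission t_tx = L/R = 16000/116000000 = 0.137931 ms.
Per-hop propagation t_prop = 55/2.3e+08 = 0.00023913 ms.
Pipeline fill: first packet needs 3·t_tx to clear all hops; remaining 100 packets each add one t_tx.
Total = (3+101-1)·t_tx + 3·t_prop = 103·0.137931 + 3·0.00023913 = 14.21 ms.

14.21 ms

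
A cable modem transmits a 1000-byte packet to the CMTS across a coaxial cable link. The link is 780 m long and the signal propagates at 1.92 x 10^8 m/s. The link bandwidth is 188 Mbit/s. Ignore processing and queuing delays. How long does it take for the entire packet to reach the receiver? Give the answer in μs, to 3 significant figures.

46.6 μs

L = 1000 × 8 = 8000 bits.
Transmission delay = L/R = 8000 / 188000000 = 42.5532 μs.
Propagation delay = d/s = 780 m / 192000000 m/s = 4.0625 μs.
Total = 46.6 μs.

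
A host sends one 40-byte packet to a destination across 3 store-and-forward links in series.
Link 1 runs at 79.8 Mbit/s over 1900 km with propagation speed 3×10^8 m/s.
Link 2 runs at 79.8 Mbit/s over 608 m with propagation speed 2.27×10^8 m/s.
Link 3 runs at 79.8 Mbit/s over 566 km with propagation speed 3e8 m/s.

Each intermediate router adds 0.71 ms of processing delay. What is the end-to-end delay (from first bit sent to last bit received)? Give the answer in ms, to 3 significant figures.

9.65 ms

L = 40 × 8 = 320 bits.
Transmission delay per hop = L/R = 320/79800000 = 0.00401003 ms; 3 hops → 0.0120301 ms.
Propagation delays (d/s per hop): 6.33333, 0.00267841, 1.88667 ms; sum = 8.22268 ms.
Processing at 2 router(s): 2 × 0.71 ms = 1.42 ms.
End-to-end = 9.65 ms.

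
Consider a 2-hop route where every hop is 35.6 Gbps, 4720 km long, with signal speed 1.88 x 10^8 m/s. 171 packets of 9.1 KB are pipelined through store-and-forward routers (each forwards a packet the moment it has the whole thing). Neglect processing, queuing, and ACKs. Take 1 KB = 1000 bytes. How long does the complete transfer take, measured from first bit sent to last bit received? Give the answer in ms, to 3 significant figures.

50.6 ms

Per-hop transmission t_tx = L/R = 72800/35600000000 = 0.00204494 ms.
Per-hop propagation t_prop = 4720000/188000000 = 25.1064 ms.
Pipeline fill: first packet needs 2·t_tx to clear all hops; remaining 170 packets each add one t_tx.
Total = (2+171-1)·t_tx + 2·t_prop = 172·0.00204494 + 2·25.1064 = 50.6 ms.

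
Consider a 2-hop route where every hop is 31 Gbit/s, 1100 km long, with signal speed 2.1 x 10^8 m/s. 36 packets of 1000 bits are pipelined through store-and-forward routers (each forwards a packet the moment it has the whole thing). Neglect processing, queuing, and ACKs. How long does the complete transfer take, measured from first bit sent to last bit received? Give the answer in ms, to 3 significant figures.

Per-hop transmission t_tx = L/R = 1000/31000000000 = 3.22581e-05 ms.
Per-hop propagation t_prop = 1100000/210000000 = 5.2381 ms.
Pipeline fill: first packet needs 2·t_tx to clear all hops; remaining 35 packets each add one t_tx.
Total = (2+36-1)·t_tx + 2·t_prop = 37·3.22581e-05 + 2·5.2381 = 10.5 ms.

10.5 ms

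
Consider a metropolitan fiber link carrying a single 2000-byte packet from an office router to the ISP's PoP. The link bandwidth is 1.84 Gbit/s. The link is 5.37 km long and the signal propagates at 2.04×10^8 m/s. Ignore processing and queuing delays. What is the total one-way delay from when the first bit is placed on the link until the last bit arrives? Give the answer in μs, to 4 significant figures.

35.02 μs

L = 2000 × 8 = 16000 bits.
Transmission delay = L/R = 16000 / 1840000000 = 8.69565 μs.
Propagation delay = d/s = 5370 m / 204000000 m/s = 26.3235 μs.
Total = 35.02 μs.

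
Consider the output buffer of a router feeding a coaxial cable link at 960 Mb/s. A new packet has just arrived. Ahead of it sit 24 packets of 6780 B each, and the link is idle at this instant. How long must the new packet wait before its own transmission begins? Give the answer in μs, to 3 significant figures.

Each queued packet: L/R = 54240/960000000 = 56.5 μs.
24 queued → 1356 μs.
Queuing delay = 1360 μs.

1360 μs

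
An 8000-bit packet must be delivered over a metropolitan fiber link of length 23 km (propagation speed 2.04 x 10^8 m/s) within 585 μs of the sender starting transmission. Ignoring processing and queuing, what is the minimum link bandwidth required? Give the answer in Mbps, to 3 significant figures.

16.9 Mbps

Propagation delay = 23000 / 204000000 = 112.745 μs.
Transmission budget = 585 − 112.745 = 472.255 μs.
R ≥ L / t_tx = 8000 bits / 0.000472255 s = 16.9 Mbps.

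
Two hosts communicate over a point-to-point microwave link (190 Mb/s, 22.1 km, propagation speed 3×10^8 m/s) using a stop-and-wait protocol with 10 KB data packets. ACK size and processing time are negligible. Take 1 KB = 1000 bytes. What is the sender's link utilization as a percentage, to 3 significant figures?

t_tx = L/R = 80000/190000000 = 0.000421053 s.
t_prop = 22100/300000000 = 7.36667e-05 s; RTT = 0.000147333 s.
Cycle = t_tx + RTT = 0.000568386 s.
Utilization = t_tx / cycle = 0.000421053/0.000568386 = 74.1 %.

74.1 %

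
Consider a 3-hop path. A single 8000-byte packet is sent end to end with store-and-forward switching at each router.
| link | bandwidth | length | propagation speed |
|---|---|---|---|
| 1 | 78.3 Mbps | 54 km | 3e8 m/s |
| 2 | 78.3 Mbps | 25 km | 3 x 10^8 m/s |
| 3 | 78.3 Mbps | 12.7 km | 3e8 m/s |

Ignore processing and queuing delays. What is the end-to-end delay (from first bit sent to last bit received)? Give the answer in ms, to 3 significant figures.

L = 8000 × 8 = 64000 bits.
Transmission delay per hop = L/R = 64000/78300000 = 0.817369 ms; 3 hops → 2.45211 ms.
Propagation delays (d/s per hop): 0.18, 0.0833333, 0.0423333 ms; sum = 0.305667 ms.
End-to-end = 2.76 ms.

2.76 ms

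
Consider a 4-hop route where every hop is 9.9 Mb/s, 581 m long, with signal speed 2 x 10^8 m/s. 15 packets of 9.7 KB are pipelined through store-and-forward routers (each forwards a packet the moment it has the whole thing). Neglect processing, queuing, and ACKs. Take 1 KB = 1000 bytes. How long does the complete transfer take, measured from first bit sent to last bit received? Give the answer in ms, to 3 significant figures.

Per-hop transmission t_tx = L/R = 77600/9900000 = 7.83838 ms.
Per-hop propagation t_prop = 581/200000000 = 0.002905 ms.
Pipeline fill: first packet needs 4·t_tx to clear all hops; remaining 14 packets each add one t_tx.
Total = (4+15-1)·t_tx + 4·t_prop = 18·7.83838 + 4·0.002905 = 141 ms.

141 ms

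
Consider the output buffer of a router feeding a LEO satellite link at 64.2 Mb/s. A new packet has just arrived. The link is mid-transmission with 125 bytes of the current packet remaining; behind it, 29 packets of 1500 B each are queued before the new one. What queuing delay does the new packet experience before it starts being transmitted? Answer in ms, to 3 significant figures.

Each queued packet: L/R = 12000/64200000 = 0.186916 ms.
29 queued → 5.42056 ms.
Plus remaining 1000 bits of current packet: 0.0155763 ms.
Queuing delay = 5.44 ms.

5.44 ms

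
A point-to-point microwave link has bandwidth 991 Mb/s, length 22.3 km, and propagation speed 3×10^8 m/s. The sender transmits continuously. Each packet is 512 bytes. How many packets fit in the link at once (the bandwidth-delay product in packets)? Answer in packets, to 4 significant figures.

Propagation delay = 22300 / 300000000 = 7.43333e-05 s.
BDP = R × t_prop = 991000000 × 7.43333e-05 = 73664.3 bits.
In packets of 4096 bits: 17.98 packets.

17.98 packets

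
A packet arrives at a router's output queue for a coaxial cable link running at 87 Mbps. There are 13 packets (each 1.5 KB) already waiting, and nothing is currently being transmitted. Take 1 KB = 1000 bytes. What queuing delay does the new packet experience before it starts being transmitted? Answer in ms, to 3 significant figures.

Each queued packet: L/R = 12000/87000000 = 0.137931 ms.
13 queued → 1.7931 ms.
Queuing delay = 1.79 ms.

1.79 ms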